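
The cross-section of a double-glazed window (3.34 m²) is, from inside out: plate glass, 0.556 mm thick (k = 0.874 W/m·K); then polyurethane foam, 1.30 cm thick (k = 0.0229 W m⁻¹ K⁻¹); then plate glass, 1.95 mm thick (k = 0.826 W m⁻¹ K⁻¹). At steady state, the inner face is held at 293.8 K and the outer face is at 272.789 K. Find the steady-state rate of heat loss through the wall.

Q = 123 W

Series thermal resistances, inner to outer:
  R_plate glass = L/(kA) = 5.56×10^-4/(0.874·3.34) = 1.905×10^-4 K/W
  R_polyurethane foam = L/(kA) = 0.0130/(0.0229·3.34) = 0.1700 K/W
  R_plate glass = L/(kA) = 0.00195/(0.826·3.34) = 7.068×10^-4 K/W
ΣR = 1.905×10^-4 + 0.1700 + 7.068×10^-4 = 0.1709 K/W
Q = ΔT/ΣR = (293.8 K − 272.789 K)/0.1709 = 123 W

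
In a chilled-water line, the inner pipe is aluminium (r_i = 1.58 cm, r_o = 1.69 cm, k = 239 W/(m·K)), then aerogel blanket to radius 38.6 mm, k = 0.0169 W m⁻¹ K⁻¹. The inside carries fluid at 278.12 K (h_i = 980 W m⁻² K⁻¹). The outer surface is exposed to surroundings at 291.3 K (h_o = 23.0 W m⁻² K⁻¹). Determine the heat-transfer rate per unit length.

Treat each layer as a resistance in series:
  R'_conv,in = 1/(2πr h) = 1/(2π·0.0158·980) = 0.01028 m·K/W
  R'_aluminium = ln(0.0169/0.0158)/(2πk) = 0.06730/(2π·239) = 4.482×10^-5 m·K/W
  R'_aerogel blanket = ln(0.0386/0.0169)/(2πk) = 0.8259/(2π·0.0169) = 7.778 m·K/W
  R'_conv,out = 1/(2πr h) = 1/(2π·0.0386·23.0) = 0.1793 m·K/W
ΣR = 0.01028 + 4.482×10^-5 + 7.778 + 0.1793 = 7.968 m·K/W
Q' = ΔT/ΣR = (278.12 K − 291.3 K)/7.968 = -1.65 W/m
(Negative Q' ⇒ heat flows inward; heat gain = 1.65 W/m.)

Q' = 1.65 W/m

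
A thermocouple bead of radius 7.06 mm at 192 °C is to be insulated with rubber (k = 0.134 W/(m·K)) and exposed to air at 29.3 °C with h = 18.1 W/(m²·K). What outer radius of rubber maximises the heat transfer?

For a sphere, r_cr = 2k_ins/h = 2·0.134/18.1 = 0.0148 m = 1.48 cm

r_cr = 1.48 cm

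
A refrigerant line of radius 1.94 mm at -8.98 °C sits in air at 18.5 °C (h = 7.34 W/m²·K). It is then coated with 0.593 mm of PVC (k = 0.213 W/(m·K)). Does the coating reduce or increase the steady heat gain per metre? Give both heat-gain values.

Critical radius for a cylinder: r_cr = k/h = 0.0290 m = 2.90 cm.
Outer radius after coating: r₂ = 0.00194 + 5.93×10^-4 = 0.002533 m.
Since r₁ < r_cr and r₂ ≤ r_cr, the coating moves toward the maximum at r_cr — heat gain rises.
Bare: R = 1/(2πr₁h) = 11.18 m·K/W; Q = 27.48/11.18 = 2.46 W/m.
Coated: R = R_cond + R_conv = 8.760 m·K/W; Q = 27.48/8.760 = 3.14 W/m.

increases: 2.46 → 3.14 W/m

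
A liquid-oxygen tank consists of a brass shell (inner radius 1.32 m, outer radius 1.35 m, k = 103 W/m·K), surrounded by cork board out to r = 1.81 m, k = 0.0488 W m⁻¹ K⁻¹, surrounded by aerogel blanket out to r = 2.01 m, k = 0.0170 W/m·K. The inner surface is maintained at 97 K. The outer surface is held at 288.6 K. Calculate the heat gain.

Q = 340 W

Treat each layer as a resistance in series:
  R_brass = (1/1.32 − 1/1.35)/(4πk) = 0.01684/(4π·103) = 1.301×10^-5 K/W
  R_cork board = (1/1.35 − 1/1.81)/(4πk) = 0.1883/(4π·0.0488) = 0.3070 K/W
  R_aerogel blanket = (1/1.81 − 1/2.01)/(4πk) = 0.05497/(4π·0.0170) = 0.2573 K/W
ΣR = 1.301×10^-5 + 0.3070 + 0.2573 = 0.5643 K/W
Q = ΔT/ΣR = (97 K − 288.6 K)/0.5643 = -340 W
(Negative Q ⇒ heat flows inward; heat gain = 340 W.)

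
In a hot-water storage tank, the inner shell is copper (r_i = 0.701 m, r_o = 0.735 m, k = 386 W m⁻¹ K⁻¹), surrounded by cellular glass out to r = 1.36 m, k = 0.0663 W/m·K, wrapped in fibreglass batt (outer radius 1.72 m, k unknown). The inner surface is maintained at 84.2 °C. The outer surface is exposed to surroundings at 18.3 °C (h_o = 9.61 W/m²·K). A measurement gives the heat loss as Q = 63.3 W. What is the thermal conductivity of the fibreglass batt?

k = 0.0426 W/m·K

ΣR = ΔT/Q = |84.2 − 18.3|/63.3 = 1.041 K/W
Known resistances:
  R_copper = (1/0.701 − 1/0.735)/(4πk) = 0.06599/(4π·386) = 1.360×10^-5 K/W
  R_cellular glass = (1/0.735 − 1/1.36)/(4πk) = 0.6253/(4π·0.0663) = 0.7505 K/W
  R_conv,out = 1/(4πr²h) = 1/(4π·1.72²·9.61) = 0.002799 K/W
R_fibreglass batt = ΣR − ΣR_known = 1.041 − 0.7533 = 0.2877 K/W
(1/r₁−1/r₂)/(4πk) = 0.2877 ⇒ k = 0.1539/(4π·0.2877) = 0.0426 W/m·K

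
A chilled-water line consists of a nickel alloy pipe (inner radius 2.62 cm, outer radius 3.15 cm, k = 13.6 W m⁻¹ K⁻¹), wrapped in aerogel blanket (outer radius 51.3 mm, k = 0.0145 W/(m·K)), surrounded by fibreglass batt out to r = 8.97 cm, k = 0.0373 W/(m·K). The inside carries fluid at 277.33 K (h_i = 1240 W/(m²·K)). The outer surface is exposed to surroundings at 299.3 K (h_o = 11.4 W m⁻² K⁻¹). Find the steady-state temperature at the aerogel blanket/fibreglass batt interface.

T = 292.2 K

Treat each layer as a resistance in series:
  R'_conv,in = 1/(2πr h) = 1/(2π·0.0262·1240) = 0.004899 m·K/W
  R'_nickel alloy = ln(0.0315/0.0262)/(2πk) = 0.1842/(2π·13.6) = 0.002156 m·K/W
  R'_aerogel blanket = ln(0.0513/0.0315)/(2πk) = 0.4877/(2π·0.0145) = 5.353 m·K/W
  R'_fibreglass batt = ln(0.0897/0.0513)/(2πk) = 0.5588/(2π·0.0373) = 2.384 m·K/W
  R'_conv,out = 1/(2πr h) = 1/(2π·0.0897·11.4) = 0.1556 m·K/W
ΣR = 0.004899 + 0.002156 + 5.353 + 2.384 + 0.1556 = 7.900 m·K/W
Q' = ΔT/ΣR = (277.33 K − 299.3 K)/7.900 = -2.781 W/m
From the inner boundary to the aerogel blanket/fibreglass batt interface, ΣR_partial = 5.360 m·K/W.
T_interface = T_in − Q'·ΣR_partial = 277.33 K − (-2.781)(5.360) = 292.2 K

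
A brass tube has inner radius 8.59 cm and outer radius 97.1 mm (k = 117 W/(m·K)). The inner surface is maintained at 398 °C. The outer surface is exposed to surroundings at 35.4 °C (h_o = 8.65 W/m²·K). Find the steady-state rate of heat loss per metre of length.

Q' = 1910 W/m

Resistance network (inner→outer):
  R'_brass = ln(0.0971/0.0859)/(2πk) = 0.1226/(2π·117) = 1.667×10^-4 m·K/W
  R'_conv,out = 1/(2πr h) = 1/(2π·0.0971·8.65) = 0.1895 m·K/W
ΣR = 1.667×10^-4 + 0.1895 = 0.1897 m·K/W
Q' = ΔT/ΣR = (398 °C − 35.4 °C)/0.1897 = 1910 W/m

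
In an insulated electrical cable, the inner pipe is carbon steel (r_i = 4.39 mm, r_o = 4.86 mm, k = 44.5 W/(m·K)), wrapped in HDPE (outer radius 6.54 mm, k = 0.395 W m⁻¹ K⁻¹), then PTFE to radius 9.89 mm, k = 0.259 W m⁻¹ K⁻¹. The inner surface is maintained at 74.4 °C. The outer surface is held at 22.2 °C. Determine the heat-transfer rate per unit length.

Treat each layer as a resistance in series:
  R'_carbon steel = ln(0.00486/0.00439)/(2πk) = 0.1017/(2π·44.5) = 3.638×10^-4 m·K/W
  R'_HDPE = ln(0.00654/0.00486)/(2πk) = 0.2969/(2π·0.395) = 0.1196 m·K/W
  R'_PTFE = ln(0.00989/0.00654)/(2πk) = 0.4136/(2π·0.259) = 0.2541 m·K/W
ΣR = 3.638×10^-4 + 0.1196 + 0.2541 = 0.3741 m·K/W
Q' = ΔT/ΣR = (74.4 °C − 22.2 °C)/0.3741 = 140 W/m

Q' = 140 W/m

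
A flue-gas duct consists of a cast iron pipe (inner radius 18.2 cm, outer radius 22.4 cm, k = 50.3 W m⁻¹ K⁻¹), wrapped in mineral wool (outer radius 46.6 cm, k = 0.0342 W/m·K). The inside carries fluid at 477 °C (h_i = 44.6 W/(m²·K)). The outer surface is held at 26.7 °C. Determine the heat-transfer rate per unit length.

Treat each layer as a resistance in series:
  R'_conv,in = 1/(2πr h) = 1/(2π·0.182·44.6) = 0.01961 m·K/W
  R'_cast iron = ln(0.224/0.182)/(2πk) = 0.2076/(2π·50.3) = 6.570×10^-4 m·K/W
  R'_mineral wool = ln(0.466/0.224)/(2πk) = 0.7325/(2π·0.0342) = 3.409 m·K/W
ΣR = 0.01961 + 6.570×10^-4 + 3.409 = 3.429 m·K/W
Q' = ΔT/ΣR = (477 °C − 26.7 °C)/3.429 = 131 W/m

Q' = 131 W/m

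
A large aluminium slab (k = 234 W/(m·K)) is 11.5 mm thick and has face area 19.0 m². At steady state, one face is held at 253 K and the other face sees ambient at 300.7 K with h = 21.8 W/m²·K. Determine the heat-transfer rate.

Treat each layer as a resistance in series:
  R_aluminium = L/(kA) = 0.0115/(234·19.0) = 2.587×10^-6 K/W
  R_conv,out = 1/(hA) = 1/(21.8·19.0) = 0.002414 K/W
ΣR = 2.587×10^-6 + 0.002414 = 0.002417 K/W
Q = ΔT/ΣR = (253 K − 300.7 K)/0.002417 = -19700 W
(Negative Q ⇒ heat flows inward; heat gain = 19700 W.)

Q = 19.7 kW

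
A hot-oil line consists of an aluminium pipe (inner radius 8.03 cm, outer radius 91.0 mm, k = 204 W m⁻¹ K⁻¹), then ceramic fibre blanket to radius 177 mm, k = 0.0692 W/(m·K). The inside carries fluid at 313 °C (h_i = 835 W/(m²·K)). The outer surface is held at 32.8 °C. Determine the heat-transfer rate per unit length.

Treat each layer as a resistance in series:
  R'_conv,in = 1/(2πr h) = 1/(2π·0.0803·835) = 0.002374 m·K/W
  R'_aluminium = ln(0.0910/0.0803)/(2πk) = 0.1251/(2π·204) = 9.759×10^-5 m·K/W
  R'_ceramic fibre blanket = ln(0.177/0.0910)/(2πk) = 0.6653/(2π·0.0692) = 1.530 m·K/W
ΣR = 0.002374 + 9.759×10^-5 + 1.530 = 1.532 m·K/W
Q' = ΔT/ΣR = (313 °C − 32.8 °C)/1.532 = 183 W/m

Q' = 183 W/m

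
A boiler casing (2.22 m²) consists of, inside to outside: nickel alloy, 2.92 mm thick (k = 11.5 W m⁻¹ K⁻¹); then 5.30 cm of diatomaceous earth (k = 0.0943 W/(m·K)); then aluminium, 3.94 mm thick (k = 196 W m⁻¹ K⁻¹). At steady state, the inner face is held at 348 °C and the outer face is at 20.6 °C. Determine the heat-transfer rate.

Q = 1290 W

Treat each layer as a resistance in series:
  R_nickel alloy = L/(kA) = 0.00292/(11.5·2.22) = 1.144×10^-4 K/W
  R_diatomaceous earth = L/(kA) = 0.0530/(0.0943·2.22) = 0.2532 K/W
  R_aluminium = L/(kA) = 0.00394/(196·2.22) = 9.055×10^-6 K/W
ΣR = 1.144×10^-4 + 0.2532 + 9.055×10^-6 = 0.2533 K/W
Q = ΔT/ΣR = (348 °C − 20.6 °C)/0.2533 = 1290 W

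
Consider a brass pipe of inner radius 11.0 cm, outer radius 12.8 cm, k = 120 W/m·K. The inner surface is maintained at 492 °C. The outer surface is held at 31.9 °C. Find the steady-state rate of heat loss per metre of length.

Q' = 2πk·ΔT/ln(r₂/r₁) = 2π × 120 × 460.1 / ln(0.128/0.110) = 2.29×10^6 W/m

Q' = 2.29×10^6 W/m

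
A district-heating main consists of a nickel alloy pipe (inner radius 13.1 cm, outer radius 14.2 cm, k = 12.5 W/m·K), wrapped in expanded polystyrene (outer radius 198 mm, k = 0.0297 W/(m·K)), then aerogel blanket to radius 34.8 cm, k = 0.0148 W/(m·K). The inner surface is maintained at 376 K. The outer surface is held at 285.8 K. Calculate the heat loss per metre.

Q' = 11.5 W/m

Series thermal resistances, inner to outer:
  R'_nickel alloy = ln(0.142/0.131)/(2πk) = 0.08063/(2π·12.5) = 0.001027 m·K/W
  R'_expanded polystyrene = ln(0.198/0.142)/(2πk) = 0.3324/(2π·0.0297) = 1.781 m·K/W
  R'_aerogel blanket = ln(0.348/0.198)/(2πk) = 0.5639/(2π·0.0148) = 6.064 m·K/W
ΣR = 0.001027 + 1.781 + 6.064 = 7.846 m·K/W
Q' = ΔT/ΣR = (376 K − 285.8 K)/7.846 = 11.5 W/m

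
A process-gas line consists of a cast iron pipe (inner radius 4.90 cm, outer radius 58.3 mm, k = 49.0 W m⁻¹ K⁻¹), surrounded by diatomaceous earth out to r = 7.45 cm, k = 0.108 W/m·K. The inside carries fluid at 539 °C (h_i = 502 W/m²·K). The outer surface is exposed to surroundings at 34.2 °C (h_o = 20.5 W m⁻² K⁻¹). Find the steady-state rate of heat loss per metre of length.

Q' = 1070 W/m

Treat each layer as a resistance in series:
  R'_conv,in = 1/(2πr h) = 1/(2π·0.0490·502) = 0.006470 m·K/W
  R'_cast iron = ln(0.0583/0.0490)/(2πk) = 0.1738/(2π·49.0) = 5.645×10^-4 m·K/W
  R'_diatomaceous earth = ln(0.0745/0.0583)/(2πk) = 0.2452/(2π·0.108) = 0.3613 m·K/W
  R'_conv,out = 1/(2πr h) = 1/(2π·0.0745·20.5) = 0.1042 m·K/W
ΣR = 0.006470 + 5.645×10^-4 + 0.3613 + 0.1042 = 0.4725 m·K/W
Q' = ΔT/ΣR = (539 °C − 34.2 °C)/0.4725 = 1070 W/m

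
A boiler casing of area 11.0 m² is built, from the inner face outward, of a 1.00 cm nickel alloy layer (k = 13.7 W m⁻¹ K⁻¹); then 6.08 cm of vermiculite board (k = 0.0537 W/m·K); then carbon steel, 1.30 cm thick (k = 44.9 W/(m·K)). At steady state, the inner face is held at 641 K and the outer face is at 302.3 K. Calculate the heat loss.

Q = 3290 W

Series thermal resistances, inner to outer:
  R_nickel alloy = L/(kA) = 0.0100/(13.7·11.0) = 6.636×10^-5 K/W
  R_vermiculite board = L/(kA) = 0.0608/(0.0537·11.0) = 0.1029 K/W
  R_carbon steel = L/(kA) = 0.0130/(44.9·11.0) = 2.632×10^-5 K/W
ΣR = 6.636×10^-5 + 0.1029 + 2.632×10^-5 = 0.1030 K/W
Q = ΔT/ΣR = (641 K − 302.3 K)/0.1030 = 3290 W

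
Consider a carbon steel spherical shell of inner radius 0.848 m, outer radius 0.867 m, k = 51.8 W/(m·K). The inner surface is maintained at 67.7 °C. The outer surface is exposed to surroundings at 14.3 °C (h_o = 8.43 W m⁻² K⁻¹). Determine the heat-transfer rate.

Resistance network (inner→outer):
  R_carbon steel = (1/0.848 − 1/0.867)/(4πk) = 0.02584/(4π·51.8) = 3.970×10^-5 K/W
  R_conv,out = 1/(4πr²h) = 1/(4π·0.867²·8.43) = 0.01256 K/W
ΣR = 3.970×10^-5 + 0.01256 = 0.01260 K/W
Q = ΔT/ΣR = (67.7 °C − 14.3 °C)/0.01260 = 4240 W

Q = 4240 W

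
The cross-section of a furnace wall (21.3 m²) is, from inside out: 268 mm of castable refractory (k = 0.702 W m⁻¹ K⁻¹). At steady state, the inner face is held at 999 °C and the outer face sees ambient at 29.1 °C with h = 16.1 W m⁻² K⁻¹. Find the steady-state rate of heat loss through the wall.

Q = 46500 W

Series thermal resistances, inner to outer:
  R_castable refractory = L/(kA) = 0.268/(0.702·21.3) = 0.01792 K/W
  R_conv,out = 1/(hA) = 1/(16.1·21.3) = 0.002916 K/W
ΣR = 0.01792 + 0.002916 = 0.02084 K/W
Q = ΔT/ΣR = (999 °C − 29.1 °C)/0.02084 = 46500 W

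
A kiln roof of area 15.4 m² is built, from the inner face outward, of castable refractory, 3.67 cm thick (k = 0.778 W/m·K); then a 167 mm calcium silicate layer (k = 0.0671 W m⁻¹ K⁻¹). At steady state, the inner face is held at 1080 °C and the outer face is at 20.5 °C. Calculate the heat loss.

Q = 6.43 kW

Series thermal resistances, inner to outer:
  R_castable refractory = L/(kA) = 0.0367/(0.778·15.4) = 0.003063 K/W
  R_calcium silicate = L/(kA) = 0.167/(0.0671·15.4) = 0.1616 K/W
ΣR = 0.003063 + 0.1616 = 0.1647 K/W
Q = ΔT/ΣR = (1080 °C − 20.5 °C)/0.1647 = 6430 W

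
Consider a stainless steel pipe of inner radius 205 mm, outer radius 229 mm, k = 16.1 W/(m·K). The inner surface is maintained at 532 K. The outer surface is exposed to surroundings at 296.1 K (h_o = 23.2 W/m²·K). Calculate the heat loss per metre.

Resistance network (inner→outer):
  R'_stainless steel = ln(0.229/0.205)/(2πk) = 0.1107/(2π·16.1) = 0.001094 m·K/W
  R'_conv,out = 1/(2πr h) = 1/(2π·0.229·23.2) = 0.02996 m·K/W
ΣR = 0.001094 + 0.02996 = 0.03105 m·K/W
Q' = ΔT/ΣR = (532 K − 296.1 K)/0.03105 = 7600 W/m

Q' = 7.60 kW/m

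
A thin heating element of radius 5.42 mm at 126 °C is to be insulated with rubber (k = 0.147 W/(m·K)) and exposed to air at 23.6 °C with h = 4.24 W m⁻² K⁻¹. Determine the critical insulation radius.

r_cr = 3.47 cm

For a cylinder, r_cr = k_ins/h = 0.147/4.24 = 0.0347 m = 3.47 cm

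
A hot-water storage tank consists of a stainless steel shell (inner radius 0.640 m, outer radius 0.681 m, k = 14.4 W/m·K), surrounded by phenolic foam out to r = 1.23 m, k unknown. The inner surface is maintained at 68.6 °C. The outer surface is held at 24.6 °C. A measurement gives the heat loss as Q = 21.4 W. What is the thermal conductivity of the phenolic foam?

k = 0.0254 W/m·K

ΣR = ΔT/Q = |68.6 − 24.6|/21.4 = 2.056 K/W
Known resistances:
  R_stainless steel = (1/0.640 − 1/0.681)/(4πk) = 0.09407/(4π·14.4) = 5.199×10^-4 K/W
R_phenolic foam = ΣR − ΣR_known = 2.056 − 5.199×10^-4 = 2.055 K/W
(1/r₁−1/r₂)/(4πk) = 2.055 ⇒ k = 0.6554/(4π·2.055) = 0.0254 W/m·K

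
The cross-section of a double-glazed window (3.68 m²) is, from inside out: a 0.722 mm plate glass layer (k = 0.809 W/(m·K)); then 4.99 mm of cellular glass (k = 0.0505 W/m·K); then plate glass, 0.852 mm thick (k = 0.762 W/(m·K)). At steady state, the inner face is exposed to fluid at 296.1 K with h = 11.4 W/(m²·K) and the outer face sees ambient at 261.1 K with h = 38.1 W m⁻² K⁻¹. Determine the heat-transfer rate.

Resistance network (inner→outer):
  R_conv,in = 1/(hA) = 1/(11.4·3.68) = 0.02384 K/W
  R_plate glass = L/(kA) = 7.22×10^-4/(0.809·3.68) = 2.425×10^-4 K/W
  R_cellular glass = L/(kA) = 0.00499/(0.0505·3.68) = 0.02685 K/W
  R_plate glass = L/(kA) = 8.52×10^-4/(0.762·3.68) = 3.038×10^-4 K/W
  R_conv,out = 1/(hA) = 1/(38.1·3.68) = 0.007132 K/W
ΣR = 0.02384 + 2.425×10^-4 + 0.02685 + 3.038×10^-4 + 0.007132 = 0.05837 K/W
Q = ΔT/ΣR = (296.1 K − 261.1 K)/0.05837 = 600 W

Q = 600 W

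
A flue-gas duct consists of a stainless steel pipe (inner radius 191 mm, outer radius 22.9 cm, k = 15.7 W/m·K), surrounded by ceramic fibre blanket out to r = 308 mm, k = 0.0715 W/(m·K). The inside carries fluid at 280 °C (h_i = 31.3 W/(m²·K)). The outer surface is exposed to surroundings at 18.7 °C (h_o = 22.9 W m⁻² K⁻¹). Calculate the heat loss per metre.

Q' = 368 W/m

Series thermal resistances, inner to outer:
  R'_conv,in = 1/(2πr h) = 1/(2π·0.191·31.3) = 0.02662 m·K/W
  R'_stainless steel = ln(0.229/0.191)/(2πk) = 0.1814/(2π·15.7) = 0.001839 m·K/W
  R'_ceramic fibre blanket = ln(0.308/0.229)/(2πk) = 0.2964/(2π·0.0715) = 0.6597 m·K/W
  R'_conv,out = 1/(2πr h) = 1/(2π·0.308·22.9) = 0.02256 m·K/W
ΣR = 0.02662 + 0.001839 + 0.6597 + 0.02256 = 0.7107 m·K/W
Q' = ΔT/ΣR = (280 °C − 18.7 °C)/0.7107 = 368 W/m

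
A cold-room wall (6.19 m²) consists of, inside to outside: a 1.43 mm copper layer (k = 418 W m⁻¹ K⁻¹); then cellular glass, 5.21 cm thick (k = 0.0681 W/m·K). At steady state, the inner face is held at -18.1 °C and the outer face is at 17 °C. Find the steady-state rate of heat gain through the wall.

Q = 284 W

Treat each layer as a resistance in series:
  R_copper = L/(kA) = 0.00143/(418·6.19) = 5.527×10^-7 K/W
  R_cellular glass = L/(kA) = 0.0521/(0.0681·6.19) = 0.1236 K/W
ΣR = 5.527×10^-7 + 0.1236 = 0.1236 K/W
Q = ΔT/ΣR = (-18.1 °C − 17 °C)/0.1236 = -284 W
(Negative Q ⇒ heat flows inward; heat gain = 284 W.)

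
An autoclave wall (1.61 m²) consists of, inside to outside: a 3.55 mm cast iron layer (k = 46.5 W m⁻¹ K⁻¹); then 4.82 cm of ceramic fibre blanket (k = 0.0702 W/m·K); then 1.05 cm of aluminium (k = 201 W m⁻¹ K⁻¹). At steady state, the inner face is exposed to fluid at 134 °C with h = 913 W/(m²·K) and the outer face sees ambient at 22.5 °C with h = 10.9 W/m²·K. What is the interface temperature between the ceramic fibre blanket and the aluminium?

T = 35.6 °C

Treat each layer as a resistance in series:
  R_conv,in = 1/(hA) = 1/(913·1.61) = 6.803×10^-4 K/W
  R_cast iron = L/(kA) = 0.00355/(46.5·1.61) = 4.742×10^-5 K/W
  R_ceramic fibre blanket = L/(kA) = 0.0482/(0.0702·1.61) = 0.4265 K/W
  R_aluminium = L/(kA) = 0.0105/(201·1.61) = 3.245×10^-5 K/W
  R_conv,out = 1/(hA) = 1/(10.9·1.61) = 0.05698 K/W
ΣR = 6.803×10^-4 + 4.742×10^-5 + 0.4265 + 3.245×10^-5 + 0.05698 = 0.4842 K/W
Q = ΔT/ΣR = (134 °C − 22.5 °C)/0.4842 = 230.3 W
From the inner boundary to the ceramic fibre blanket/aluminium interface, ΣR_partial = 0.4272 K/W.
T_interface = T_in − Q·ΣR_partial = 134 °C − (230.3)(0.4272) = 35.6 °C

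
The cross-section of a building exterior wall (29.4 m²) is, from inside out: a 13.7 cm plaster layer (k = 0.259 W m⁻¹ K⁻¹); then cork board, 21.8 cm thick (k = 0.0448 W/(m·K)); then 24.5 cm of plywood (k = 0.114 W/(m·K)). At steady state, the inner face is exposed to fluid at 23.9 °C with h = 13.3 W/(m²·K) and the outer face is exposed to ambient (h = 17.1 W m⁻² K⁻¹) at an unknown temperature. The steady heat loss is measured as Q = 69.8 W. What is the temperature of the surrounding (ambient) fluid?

Sum the resistances:
  R_conv,in = 1/(hA) = 1/(13.3·29.4) = 0.002557 K/W
  R_plaster = L/(kA) = 0.137/(0.259·29.4) = 0.01799 K/W
  R_cork board = L/(kA) = 0.218/(0.0448·29.4) = 0.1655 K/W
  R_plywood = L/(kA) = 0.245/(0.114·29.4) = 0.07310 K/W
  R_conv,out = 1/(hA) = 1/(17.1·29.4) = 0.001989 K/W
ΣR = 0.2612 K/W
ΔT = Q·ΣR = 69.8 × 0.2612 = 18.23 K
Heat flows outward, so T_out = T_in − ΔT = 23.9 − 18.23 = 5.67 °C

T_out = 5.67 °C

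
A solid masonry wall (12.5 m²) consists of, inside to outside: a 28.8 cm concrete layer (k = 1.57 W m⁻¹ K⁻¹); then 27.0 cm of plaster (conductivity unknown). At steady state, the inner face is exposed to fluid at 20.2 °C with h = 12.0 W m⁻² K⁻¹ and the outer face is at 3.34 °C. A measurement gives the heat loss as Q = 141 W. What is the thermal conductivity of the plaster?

k = 0.220 W/m·K

ΣR = ΔT/Q = |20.2 − 3.34|/141 = 0.1196 K/W
Known resistances:
  R_conv,in = 1/(hA) = 1/(12.0·12.5) = 0.006667 K/W
  R_concrete = L/(kA) = 0.288/(1.57·12.5) = 0.01468 K/W
R_plaster = ΣR − ΣR_known = 0.1196 − 0.02135 = 0.09825 K/W
L/(kA) = 0.09825 ⇒ k = 0.270/(0.09825·12.5) = 0.220 W/m·K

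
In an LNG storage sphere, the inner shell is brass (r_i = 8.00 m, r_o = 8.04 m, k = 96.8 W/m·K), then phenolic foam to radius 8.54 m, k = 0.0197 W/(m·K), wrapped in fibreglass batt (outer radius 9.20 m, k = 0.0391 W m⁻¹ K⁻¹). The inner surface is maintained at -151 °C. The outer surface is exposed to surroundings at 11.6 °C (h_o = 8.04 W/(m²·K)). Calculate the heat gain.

Series thermal resistances, inner to outer:
  R_brass = (1/8.00 − 1/8.04)/(4πk) = 6.219×10^-4/(4π·96.8) = 5.112×10^-7 K/W
  R_phenolic foam = (1/8.04 − 1/8.54)/(4πk) = 0.007282/(4π·0.0197) = 0.02942 K/W
  R_fibreglass batt = (1/8.54 − 1/9.20)/(4πk) = 0.008400/(4π·0.0391) = 0.01710 K/W
  R_conv,out = 1/(4πr²h) = 1/(4π·9.20²·8.04) = 1.169×10^-4 K/W
ΣR = 5.112×10^-7 + 0.02942 + 0.01710 + 1.169×10^-4 = 0.04664 K/W
Q = ΔT/ΣR = (-151 °C − 11.6 °C)/0.04664 = -3490 W
(Negative Q ⇒ heat flows inward; heat gain = 3490 W.)

Q = 3490 W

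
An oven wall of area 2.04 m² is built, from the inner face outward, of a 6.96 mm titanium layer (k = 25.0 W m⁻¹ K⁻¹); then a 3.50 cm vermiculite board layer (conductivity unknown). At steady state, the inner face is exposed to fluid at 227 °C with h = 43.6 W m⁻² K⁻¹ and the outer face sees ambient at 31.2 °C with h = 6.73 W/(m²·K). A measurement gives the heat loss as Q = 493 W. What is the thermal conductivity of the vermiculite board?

ΣR = ΔT/Q = |227 − 31.2|/493 = 0.3972 K/W
Known resistances:
  R_conv,in = 1/(hA) = 1/(43.6·2.04) = 0.01124 K/W
  R_titanium = L/(kA) = 0.00696/(25.0·2.04) = 1.365×10^-4 K/W
  R_conv,out = 1/(hA) = 1/(6.73·2.04) = 0.07284 K/W
R_vermiculite board = ΣR − ΣR_known = 0.3972 − 0.08422 = 0.3130 K/W
L/(kA) = 0.3130 ⇒ k = 0.0350/(0.3130·2.04) = 0.0548 W/m·K

k = 0.0548 W/m·K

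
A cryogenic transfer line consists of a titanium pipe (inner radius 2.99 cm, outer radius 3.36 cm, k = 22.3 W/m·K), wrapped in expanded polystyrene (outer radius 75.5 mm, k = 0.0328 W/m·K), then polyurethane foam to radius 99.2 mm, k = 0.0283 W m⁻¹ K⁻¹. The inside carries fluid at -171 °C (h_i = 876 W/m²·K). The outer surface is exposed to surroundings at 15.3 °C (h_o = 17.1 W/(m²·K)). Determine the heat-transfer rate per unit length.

Q' = 33.5 W/m

Series thermal resistances, inner to outer:
  R'_conv,in = 1/(2πr h) = 1/(2π·0.0299·876) = 0.006076 m·K/W
  R'_titanium = ln(0.0336/0.0299)/(2πk) = 0.1167/(2π·22.3) = 8.327×10^-4 m·K/W
  R'_expanded polystyrene = ln(0.0755/0.0336)/(2πk) = 0.8096/(2π·0.0328) = 3.928 m·K/W
  R'_polyurethane foam = ln(0.0992/0.0755)/(2πk) = 0.2730/(2π·0.0283) = 1.535 m·K/W
  R'_conv,out = 1/(2πr h) = 1/(2π·0.0992·17.1) = 0.09382 m·K/W
ΣR = 0.006076 + 8.327×10^-4 + 3.928 + 1.535 + 0.09382 = 5.564 m·K/W
Q' = ΔT/ΣR = (-171 °C − 15.3 °C)/5.564 = -33.5 W/m
(Negative Q' ⇒ heat flows inward; heat gain = 33.5 W/m.)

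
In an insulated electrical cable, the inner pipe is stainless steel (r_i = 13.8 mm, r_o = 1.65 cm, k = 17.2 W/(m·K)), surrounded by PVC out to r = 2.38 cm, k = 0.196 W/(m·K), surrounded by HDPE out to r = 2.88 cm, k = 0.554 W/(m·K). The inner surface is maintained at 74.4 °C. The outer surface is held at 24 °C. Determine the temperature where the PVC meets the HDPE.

T = 31.8 °C

Series thermal resistances, inner to outer:
  R'_stainless steel = ln(0.0165/0.0138)/(2πk) = 0.1787/(2π·17.2) = 0.001653 m·K/W
  R'_PVC = ln(0.0238/0.0165)/(2πk) = 0.3663/(2π·0.196) = 0.2975 m·K/W
  R'_HDPE = ln(0.0288/0.0238)/(2πk) = 0.1907/(2π·0.554) = 0.05478 m·K/W
ΣR = 0.001653 + 0.2975 + 0.05478 = 0.3539 m·K/W
Q' = ΔT/ΣR = (74.4 °C − 24 °C)/0.3539 = 142.4 W/m
From the inner boundary to the PVC/HDPE interface, ΣR_partial = 0.2992 m·K/W.
T_interface = T_in − Q'·ΣR_partial = 74.4 °C − (142.4)(0.2992) = 31.8 °C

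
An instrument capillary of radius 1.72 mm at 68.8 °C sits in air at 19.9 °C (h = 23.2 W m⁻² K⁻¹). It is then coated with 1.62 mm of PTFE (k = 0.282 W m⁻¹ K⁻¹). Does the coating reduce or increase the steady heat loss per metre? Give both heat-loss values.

increases: 12.3 → 20.1 W/m

Critical radius for a cylinder: r_cr = k/h = 0.0122 m = 1.22 cm.
Outer radius after coating: r₂ = 0.00172 + 0.00162 = 0.00334 m.
Since r₁ < r_cr and r₂ ≤ r_cr, the coating moves toward the maximum at r_cr — heat loss rises.
Bare: R = 1/(2πr₁h) = 3.988 m·K/W; Q = 48.9/3.988 = 12.3 W/m.
Coated: R = R_cond + R_conv = 2.428 m·K/W; Q = 48.9/2.428 = 20.1 W/m.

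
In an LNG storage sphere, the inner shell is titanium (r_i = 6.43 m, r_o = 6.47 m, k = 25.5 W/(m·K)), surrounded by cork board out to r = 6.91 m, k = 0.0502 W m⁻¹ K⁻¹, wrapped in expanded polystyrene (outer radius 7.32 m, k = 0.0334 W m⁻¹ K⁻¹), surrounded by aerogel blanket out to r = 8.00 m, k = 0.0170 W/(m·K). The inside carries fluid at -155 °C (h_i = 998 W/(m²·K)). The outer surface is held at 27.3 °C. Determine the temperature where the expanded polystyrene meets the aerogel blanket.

T = -83.7 °C

Resistance network (inner→outer):
  R_conv,in = 1/(4πr²h) = 1/(4π·6.43²·998) = 1.929×10^-6 K/W
  R_titanium = (1/6.43 − 1/6.47)/(4πk) = 9.615×10^-4/(4π·25.5) = 3.001×10^-6 K/W
  R_cork board = (1/6.47 − 1/6.91)/(4πk) = 0.009842/(4π·0.0502) = 0.01560 K/W
  R_expanded polystyrene = (1/6.91 − 1/7.32)/(4πk) = 0.008106/(4π·0.0334) = 0.01931 K/W
  R_aerogel blanket = (1/7.32 − 1/8.00)/(4πk) = 0.01161/(4π·0.0170) = 0.05436 K/W
ΣR = 1.929×10^-6 + 3.001×10^-6 + 0.01560 + 0.01931 + 0.05436 = 0.08927 K/W
Q = ΔT/ΣR = (-155 °C − 27.3 °C)/0.08927 = -2042 W
From the inner boundary to the expanded polystyrene/aerogel blanket interface, ΣR_partial = 0.03491 K/W.
T_interface = T_in − Q·ΣR_partial = -155 °C − (-2042)(0.03491) = -83.7 °C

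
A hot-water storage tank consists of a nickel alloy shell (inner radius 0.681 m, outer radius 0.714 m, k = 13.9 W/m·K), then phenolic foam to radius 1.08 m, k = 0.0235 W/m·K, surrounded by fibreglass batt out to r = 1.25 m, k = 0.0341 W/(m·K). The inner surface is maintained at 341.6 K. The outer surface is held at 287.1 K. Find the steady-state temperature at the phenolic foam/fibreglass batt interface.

Series thermal resistances, inner to outer:
  R_nickel alloy = (1/0.681 − 1/0.714)/(4πk) = 0.06787/(4π·13.9) = 3.885×10^-4 K/W
  R_phenolic foam = (1/0.714 − 1/1.08)/(4πk) = 0.4746/(4π·0.0235) = 1.607 K/W
  R_fibreglass batt = (1/1.08 − 1/1.25)/(4πk) = 0.1259/(4π·0.0341) = 0.2939 K/W
ΣR = 3.885×10^-4 + 1.607 + 0.2939 = 1.901 K/W
Q = ΔT/ΣR = (341.6 K − 287.1 K)/1.901 = 28.67 W
From the inner boundary to the phenolic foam/fibreglass batt interface, ΣR_partial = 1.607 K/W.
T_interface = T_in − Q·ΣR_partial = 341.6 K − (28.67)(1.607) = 295.5 K

T = 295.5 K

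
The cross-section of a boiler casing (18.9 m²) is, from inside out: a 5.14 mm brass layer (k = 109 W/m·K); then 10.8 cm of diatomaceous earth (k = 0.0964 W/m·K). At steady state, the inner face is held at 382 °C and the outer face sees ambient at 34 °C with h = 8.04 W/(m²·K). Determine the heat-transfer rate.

Q = 5.28 kW

Treat each layer as a resistance in series:
  R_brass = L/(kA) = 0.00514/(109·18.9) = 2.495×10^-6 K/W
  R_diatomaceous earth = L/(kA) = 0.108/(0.0964·18.9) = 0.05928 K/W
  R_conv,out = 1/(hA) = 1/(8.04·18.9) = 0.006581 K/W
ΣR = 2.495×10^-6 + 0.05928 + 0.006581 = 0.06586 K/W
Q = ΔT/ΣR = (382 °C − 34 °C)/0.06586 = 5280 W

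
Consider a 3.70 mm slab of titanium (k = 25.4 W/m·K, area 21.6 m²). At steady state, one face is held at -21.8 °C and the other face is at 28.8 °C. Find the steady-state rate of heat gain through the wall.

Q = kA·ΔT/L = 25.4 × 21.6 × |-21.8 °C − 28.8 °C| / 0.00370 = 7.50×10^6 W

Q = 7.50×10^6 W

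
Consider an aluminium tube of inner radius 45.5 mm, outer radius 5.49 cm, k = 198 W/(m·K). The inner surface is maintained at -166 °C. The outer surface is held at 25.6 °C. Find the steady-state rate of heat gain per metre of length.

Q' = 1270 kW/m

Q' = 2πk·ΔT/ln(r₂/r₁) = 2π × 198 × 191.6 / ln(0.0549/0.0455) = 1.27×10^6 W/m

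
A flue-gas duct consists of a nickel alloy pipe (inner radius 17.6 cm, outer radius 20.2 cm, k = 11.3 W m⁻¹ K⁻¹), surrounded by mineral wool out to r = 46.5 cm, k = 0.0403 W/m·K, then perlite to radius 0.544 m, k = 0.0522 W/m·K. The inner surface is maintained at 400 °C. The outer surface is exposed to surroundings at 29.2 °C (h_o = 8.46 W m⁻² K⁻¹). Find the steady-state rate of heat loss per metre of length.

Q' = 97.4 W/m

Resistance network (inner→outer):
  R'_nickel alloy = ln(0.202/0.176)/(2πk) = 0.1378/(2π·11.3) = 0.001941 m·K/W
  R'_mineral wool = ln(0.465/0.202)/(2πk) = 0.8338/(2π·0.0403) = 3.293 m·K/W
  R'_perlite = ln(0.544/0.465)/(2πk) = 0.1569/(2π·0.0522) = 0.4784 m·K/W
  R'_conv,out = 1/(2πr h) = 1/(2π·0.544·8.46) = 0.03458 m·K/W
ΣR = 0.001941 + 3.293 + 0.4784 + 0.03458 = 3.808 m·K/W
Q' = ΔT/ΣR = (400 °C − 29.2 °C)/3.808 = 97.4 W/m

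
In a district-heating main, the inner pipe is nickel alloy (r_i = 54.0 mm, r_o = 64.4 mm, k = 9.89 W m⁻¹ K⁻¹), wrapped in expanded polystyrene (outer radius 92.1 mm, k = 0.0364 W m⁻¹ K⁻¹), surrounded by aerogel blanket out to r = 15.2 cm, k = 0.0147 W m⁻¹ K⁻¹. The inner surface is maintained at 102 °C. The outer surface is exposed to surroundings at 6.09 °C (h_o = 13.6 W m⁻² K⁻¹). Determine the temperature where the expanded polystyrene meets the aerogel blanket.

Treat each layer as a resistance in series:
  R'_nickel alloy = ln(0.0644/0.0540)/(2πk) = 0.1761/(2π·9.89) = 0.002834 m·K/W
  R'_expanded polystyrene = ln(0.0921/0.0644)/(2πk) = 0.3578/(2π·0.0364) = 1.564 m·K/W
  R'_aerogel blanket = ln(0.152/0.0921)/(2πk) = 0.5010/(2π·0.0147) = 5.424 m·K/W
  R'_conv,out = 1/(2πr h) = 1/(2π·0.152·13.6) = 0.07699 m·K/W
ΣR = 0.002834 + 1.564 + 5.424 + 0.07699 = 7.068 m·K/W
Q' = ΔT/ΣR = (102 °C − 6.09 °C)/7.068 = 13.57 W/m
From the inner boundary to the expanded polystyrene/aerogel blanket interface, ΣR_partial = 1.567 m·K/W.
T_interface = T_in − Q'·ΣR_partial = 102 °C − (13.57)(1.567) = 80.7 °C

T = 80.7 °C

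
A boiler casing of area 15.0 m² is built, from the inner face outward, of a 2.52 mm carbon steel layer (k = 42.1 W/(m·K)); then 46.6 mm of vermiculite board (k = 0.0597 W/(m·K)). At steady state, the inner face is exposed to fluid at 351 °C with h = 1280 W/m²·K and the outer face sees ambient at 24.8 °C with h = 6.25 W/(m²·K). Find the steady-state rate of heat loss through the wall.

Resistance network (inner→outer):
  R_conv,in = 1/(hA) = 1/(1280·15.0) = 5.208×10^-5 K/W
  R_carbon steel = L/(kA) = 0.00252/(42.1·15.0) = 3.990×10^-6 K/W
  R_vermiculite board = L/(kA) = 0.0466/(0.0597·15.0) = 0.05204 K/W
  R_conv,out = 1/(hA) = 1/(6.25·15.0) = 0.01067 K/W
ΣR = 5.208×10^-5 + 3.990×10^-6 + 0.05204 + 0.01067 = 0.06277 K/W
Q = ΔT/ΣR = (351 °C − 24.8 °C)/0.06277 = 5200 W

Q = 5.20 kW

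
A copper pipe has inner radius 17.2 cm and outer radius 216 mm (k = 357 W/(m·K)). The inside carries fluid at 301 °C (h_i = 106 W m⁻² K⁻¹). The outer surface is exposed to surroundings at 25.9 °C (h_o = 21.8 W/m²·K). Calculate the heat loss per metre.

Q' = 6.45 kW/m

Treat each layer as a resistance in series:
  R'_conv,in = 1/(2πr h) = 1/(2π·0.172·106) = 0.008729 m·K/W
  R'_copper = ln(0.216/0.172)/(2πk) = 0.2278/(2π·357) = 1.015×10^-4 m·K/W
  R'_conv,out = 1/(2πr h) = 1/(2π·0.216·21.8) = 0.03380 m·K/W
ΣR = 0.008729 + 1.015×10^-4 + 0.03380 = 0.04263 m·K/W
Q' = ΔT/ΣR = (301 °C − 25.9 °C)/0.04263 = 6450 W/m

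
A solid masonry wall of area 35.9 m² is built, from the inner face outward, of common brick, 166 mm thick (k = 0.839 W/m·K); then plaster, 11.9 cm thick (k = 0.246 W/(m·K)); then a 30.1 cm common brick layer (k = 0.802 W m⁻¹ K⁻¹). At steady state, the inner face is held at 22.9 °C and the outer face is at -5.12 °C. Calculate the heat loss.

Q = 952 W

Series thermal resistances, inner to outer:
  R_common brick = L/(kA) = 0.166/(0.839·35.9) = 0.005511 K/W
  R_plaster = L/(kA) = 0.119/(0.246·35.9) = 0.01347 K/W
  R_common brick = L/(kA) = 0.301/(0.802·35.9) = 0.01045 K/W
ΣR = 0.005511 + 0.01347 + 0.01045 = 0.02943 K/W
Q = ΔT/ΣR = (22.9 °C − -5.12 °C)/0.02943 = 952 W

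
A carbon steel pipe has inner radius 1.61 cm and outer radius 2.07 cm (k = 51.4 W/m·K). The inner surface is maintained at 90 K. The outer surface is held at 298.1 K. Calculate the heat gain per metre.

Q' = 2πk·ΔT/ln(r₂/r₁) = 2π × 51.4 × 208.1 / ln(0.0207/0.0161) = 2.67×10^5 W/m

Q' = 267 kW/m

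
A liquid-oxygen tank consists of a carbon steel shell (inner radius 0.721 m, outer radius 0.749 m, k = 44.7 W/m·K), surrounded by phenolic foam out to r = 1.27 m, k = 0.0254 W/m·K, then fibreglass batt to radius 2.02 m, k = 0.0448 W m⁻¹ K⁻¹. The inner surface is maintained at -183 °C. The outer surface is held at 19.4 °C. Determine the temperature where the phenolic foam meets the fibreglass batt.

Series thermal resistances, inner to outer:
  R_carbon steel = (1/0.721 − 1/0.749)/(4πk) = 0.05185/(4π·44.7) = 9.230×10^-5 K/W
  R_phenolic foam = (1/0.749 − 1/1.27)/(4πk) = 0.5477/(4π·0.0254) = 1.716 K/W
  R_fibreglass batt = (1/1.27 − 1/2.02)/(4πk) = 0.2924/(4π·0.0448) = 0.5193 K/W
ΣR = 9.230×10^-5 + 1.716 + 0.5193 = 2.235 K/W
Q = ΔT/ΣR = (-183 °C − 19.4 °C)/2.235 = -90.56 W
From the inner boundary to the phenolic foam/fibreglass batt interface, ΣR_partial = 1.716 K/W.
T_interface = T_in − Q·ΣR_partial = -183 °C − (-90.56)(1.716) = -27.6 °C

T = -27.6 °C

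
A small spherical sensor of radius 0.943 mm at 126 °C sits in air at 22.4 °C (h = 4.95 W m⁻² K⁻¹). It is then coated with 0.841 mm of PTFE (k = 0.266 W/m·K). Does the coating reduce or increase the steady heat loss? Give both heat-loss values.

Critical radius for a sphere: r_cr = 2k/h = 0.107 m = 10.7 cm.
Outer radius after coating: r₂ = 9.43×10^-4 + 8.41×10^-4 = 0.001784 m.
Since r₁ < r_cr and r₂ ≤ r_cr, the coating moves toward the maximum at r_cr — heat loss rises.
Bare: R = 1/(4πr₁²h) = 18080 K/W; Q = 103.6/18080 = 0.00573 W.
Coated: R = R_cond + R_conv = 5201 K/W; Q = 103.6/5201 = 0.0199 W.

increases: 0.00573 → 0.0199 W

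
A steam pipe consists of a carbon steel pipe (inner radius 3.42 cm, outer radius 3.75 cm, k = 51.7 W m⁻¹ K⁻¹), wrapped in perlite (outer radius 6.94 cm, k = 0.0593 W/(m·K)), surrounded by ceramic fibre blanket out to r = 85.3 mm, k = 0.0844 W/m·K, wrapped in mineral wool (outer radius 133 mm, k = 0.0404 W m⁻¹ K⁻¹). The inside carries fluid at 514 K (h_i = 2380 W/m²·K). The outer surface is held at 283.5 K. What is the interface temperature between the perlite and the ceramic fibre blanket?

T = 413 K

Series thermal resistances, inner to outer:
  R'_conv,in = 1/(2πr h) = 1/(2π·0.0342·2380) = 0.001955 m·K/W
  R'_carbon steel = ln(0.0375/0.0342)/(2πk) = 0.09212/(2π·51.7) = 2.836×10^-4 m·K/W
  R'_perlite = ln(0.0694/0.0375)/(2πk) = 0.6155/(2π·0.0593) = 1.652 m·K/W
  R'_ceramic fibre blanket = ln(0.0853/0.0694)/(2πk) = 0.2063/(2π·0.0844) = 0.3890 m·K/W
  R'_mineral wool = ln(0.133/0.0853)/(2πk) = 0.4442/(2π·0.0404) = 1.750 m·K/W
ΣR = 0.001955 + 2.836×10^-4 + 1.652 + 0.3890 + 1.750 = 3.793 m·K/W
Q' = ΔT/ΣR = (514 K − 283.5 K)/3.793 = 60.77 W/m
From the inner boundary to the perlite/ceramic fibre blanket interface, ΣR_partial = 1.654 m·K/W.
T_interface = T_in − Q'·ΣR_partial = 514 K − (60.77)(1.654) = 413 K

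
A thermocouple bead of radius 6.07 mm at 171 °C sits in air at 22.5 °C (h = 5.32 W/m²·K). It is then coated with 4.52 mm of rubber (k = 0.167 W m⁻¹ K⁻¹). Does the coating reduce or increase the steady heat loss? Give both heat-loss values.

increases: 0.366 → 0.890 W

Critical radius for a sphere: r_cr = 2k/h = 0.0628 m = 6.28 cm.
Outer radius after coating: r₂ = 0.00607 + 0.00452 = 0.01059 m.
Since r₁ < r_cr and r₂ ≤ r_cr, the coating moves toward the maximum at r_cr — heat loss rises.
Bare: R = 1/(4πr₁²h) = 406.0 K/W; Q = 148.5/406.0 = 0.366 W.
Coated: R = R_cond + R_conv = 166.9 K/W; Q = 148.5/166.9 = 0.890 W.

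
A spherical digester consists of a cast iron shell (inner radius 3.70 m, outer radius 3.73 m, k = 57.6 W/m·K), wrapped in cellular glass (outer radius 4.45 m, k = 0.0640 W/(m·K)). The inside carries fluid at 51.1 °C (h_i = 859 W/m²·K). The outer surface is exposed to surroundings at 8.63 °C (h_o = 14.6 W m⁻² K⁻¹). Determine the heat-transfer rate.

Q = 783 W

Resistance network (inner→outer):
  R_conv,in = 1/(4πr²h) = 1/(4π·3.70²·859) = 6.767×10^-6 K/W
  R_cast iron = (1/3.70 − 1/3.73)/(4πk) = 0.002174/(4π·57.6) = 3.003×10^-6 K/W
  R_cellular glass = (1/3.73 − 1/4.45)/(4πk) = 0.04338/(4π·0.0640) = 0.05394 K/W
  R_conv,out = 1/(4πr²h) = 1/(4π·4.45²·14.6) = 2.752×10^-4 K/W
ΣR = 6.767×10^-6 + 3.003×10^-6 + 0.05394 + 2.752×10^-4 = 0.05422 K/W
Q = ΔT/ΣR = (51.1 °C − 8.63 °C)/0.05422 = 783 W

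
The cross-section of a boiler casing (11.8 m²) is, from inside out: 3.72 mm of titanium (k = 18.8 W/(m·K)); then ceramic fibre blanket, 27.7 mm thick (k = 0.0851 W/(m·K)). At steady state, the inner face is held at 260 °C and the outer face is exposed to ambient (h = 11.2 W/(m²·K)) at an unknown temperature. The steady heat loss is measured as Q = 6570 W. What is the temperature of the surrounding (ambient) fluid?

T_out = 28.9 °C

Series resistances:
  R_titanium = L/(kA) = 0.00372/(18.8·11.8) = 1.677×10^-5 K/W
  R_ceramic fibre blanket = L/(kA) = 0.0277/(0.0851·11.8) = 0.02758 K/W
  R_conv,out = 1/(hA) = 1/(11.2·11.8) = 0.007567 K/W
ΣR = 0.03517 K/W
ΔT = Q·ΣR = 6570 × 0.03517 = 231.1 K
Heat flows outward, so T_out = T_in − ΔT = 260 − 231.1 = 28.9 °C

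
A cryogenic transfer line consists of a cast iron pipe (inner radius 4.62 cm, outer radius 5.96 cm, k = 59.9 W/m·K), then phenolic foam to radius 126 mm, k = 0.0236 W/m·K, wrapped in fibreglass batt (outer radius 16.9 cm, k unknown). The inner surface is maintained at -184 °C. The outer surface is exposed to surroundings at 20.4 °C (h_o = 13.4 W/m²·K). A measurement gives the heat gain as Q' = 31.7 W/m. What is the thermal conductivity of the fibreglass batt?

k = 0.0352 W/m·K

ΣR = ΔT/Q' = |-184 − 20.4|/31.7 = 6.448 m·K/W
Known resistances:
  R'_cast iron = ln(0.0596/0.0462)/(2πk) = 0.2547/(2π·59.9) = 6.767×10^-4 m·K/W
  R'_phenolic foam = ln(0.126/0.0596)/(2πk) = 0.7486/(2π·0.0236) = 5.049 m·K/W
  R'_conv,out = 1/(2πr h) = 1/(2π·0.169·13.4) = 0.07028 m·K/W
R_fibreglass batt = ΣR − ΣR_known = 6.448 − 5.120 = 1.328 m·K/W
ln(r₂/r₁)/(2πk) = 1.328 ⇒ k = 0.2936/(2π·1.328) = 0.0352 W/m·K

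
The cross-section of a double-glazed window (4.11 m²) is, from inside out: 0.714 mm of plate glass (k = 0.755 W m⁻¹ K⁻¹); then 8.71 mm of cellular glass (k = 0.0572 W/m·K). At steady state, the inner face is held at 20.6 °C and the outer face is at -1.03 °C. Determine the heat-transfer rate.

Q = 580 W

Treat each layer as a resistance in series:
  R_plate glass = L/(kA) = 7.14×10^-4/(0.755·4.11) = 2.301×10^-4 K/W
  R_cellular glass = L/(kA) = 0.00871/(0.0572·4.11) = 0.03705 K/W
ΣR = 2.301×10^-4 + 0.03705 = 0.03728 K/W
Q = ΔT/ΣR = (20.6 °C − -1.03 °C)/0.03728 = 580 W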